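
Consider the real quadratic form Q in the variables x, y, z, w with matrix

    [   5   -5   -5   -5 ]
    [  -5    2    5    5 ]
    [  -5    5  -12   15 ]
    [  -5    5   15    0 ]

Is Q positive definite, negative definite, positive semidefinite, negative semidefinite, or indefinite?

Applying the same elementary operations to the rows and columns of A produces a congruent diagonal matrix with entries 5, -3, -17, 15/17.
So there are 2 positive, 2 negative pivots.
Hence Q is indefinite.

indefinite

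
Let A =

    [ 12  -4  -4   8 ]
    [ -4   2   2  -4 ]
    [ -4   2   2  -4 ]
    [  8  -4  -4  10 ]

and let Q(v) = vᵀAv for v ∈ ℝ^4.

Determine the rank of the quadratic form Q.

Congruent diagonalization of A (simultaneous row and column reduction) yields pivots 12, 2/3, 0, 2.
That gives 3 positive, 1 zero pivots.
The rank is the number of nonzero pivots: 3.

3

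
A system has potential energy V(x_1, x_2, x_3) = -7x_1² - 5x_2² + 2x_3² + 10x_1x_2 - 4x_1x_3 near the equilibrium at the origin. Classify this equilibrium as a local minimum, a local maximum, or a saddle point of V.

saddle point

The Hessian at the origin is H = [[-14, 10, -4], [10, -10, 0], [-4, 0, 4]].
Applying the same elementary operations to the rows and columns of H produces a congruent diagonal matrix with entries -14, -20/7, 8.
Counting signs: 1 positive, 2 negative.
H is indefinite, so the origin is a saddle point.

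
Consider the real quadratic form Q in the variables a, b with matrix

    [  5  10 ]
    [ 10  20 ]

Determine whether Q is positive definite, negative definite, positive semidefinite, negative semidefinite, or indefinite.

positive semidefinite

Row-reducing A symmetrically gives the diagonal entries 5, 0.
That gives 1 positive, 1 zero pivots.
Hence Q is positive semidefinite.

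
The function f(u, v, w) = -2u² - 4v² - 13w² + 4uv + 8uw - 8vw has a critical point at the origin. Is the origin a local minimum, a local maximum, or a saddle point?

local maximum

The Hessian at the origin is H = [[-4, 4, 8], [4, -8, -8], [8, -8, -26]].
Symmetric row and column elimination reduces H to a congruent diagonal form with pivots -4, -4, -10.
Counting signs: 3 negative.
H is negative definite, so the origin is a strict local maximum.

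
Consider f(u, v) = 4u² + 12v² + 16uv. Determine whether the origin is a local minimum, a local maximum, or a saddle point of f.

The Hessian at the origin is H = [[8, 16], [16, 24]].
det H = 8·24 − (16)² = -64 < 0, so H is indefinite.
Therefore the origin is a saddle point.

saddle point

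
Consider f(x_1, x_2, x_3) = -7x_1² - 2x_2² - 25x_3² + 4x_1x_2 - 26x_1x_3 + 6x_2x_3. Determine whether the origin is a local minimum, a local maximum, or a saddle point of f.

local maximum

The Hessian at the origin is H = [[-14, 4, -26], [4, -4, 6], [-26, 6, -50]].
Applying the same elementary operations to the rows and columns of H produces a congruent diagonal matrix with entries -14, -20/7, -1.
Counting signs: 3 negative.
H is negative definite, so the origin is a strict local maximum.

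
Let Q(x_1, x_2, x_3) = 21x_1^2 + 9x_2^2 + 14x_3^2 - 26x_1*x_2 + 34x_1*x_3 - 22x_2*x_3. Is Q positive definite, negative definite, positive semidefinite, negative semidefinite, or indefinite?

Write A = [[21, -13, 17], [-13, 9, -11], [17, -11, 14]].
Symmetric row and column elimination reduces A to a congruent diagonal form with pivots 21, 20/21, 0.
That gives 2 positive, 1 zero pivots.
Hence Q is positive semidefinite.

positive semidefinite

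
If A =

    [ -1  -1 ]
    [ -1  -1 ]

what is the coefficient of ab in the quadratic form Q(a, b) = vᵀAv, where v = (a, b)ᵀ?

-2

The coefficient of ab is A[1,2] + A[2,1] = 2·(-1) = -2.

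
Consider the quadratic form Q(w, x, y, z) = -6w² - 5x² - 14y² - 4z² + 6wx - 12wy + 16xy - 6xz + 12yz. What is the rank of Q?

4

The associated matrix is A = [[-6, 3, -6, 0], [3, -5, 8, -3], [-6, 8, -14, 6], [0, -3, 6, -4]].
Applying the same elementary operations to the rows and columns of A produces a congruent diagonal matrix with entries -6, -7/2, -6/7, 2.
Counting signs: 1 positive, 3 negative.
The rank is the number of nonzero pivots: 4.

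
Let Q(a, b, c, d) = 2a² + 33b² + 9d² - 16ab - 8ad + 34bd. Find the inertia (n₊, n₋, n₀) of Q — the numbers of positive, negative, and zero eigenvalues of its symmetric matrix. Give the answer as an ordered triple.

(2, 0, 2)

The symmetric matrix is A = [[2, -8, 0, -4], [-8, 33, 0, 17], [0, 0, 0, 0], [-4, 17, 0, 9]].
Applying the same elementary operations to the rows and columns of A produces a congruent diagonal matrix with entries 2, 1, 0, 0.
That gives 2 positive, 2 zero pivots.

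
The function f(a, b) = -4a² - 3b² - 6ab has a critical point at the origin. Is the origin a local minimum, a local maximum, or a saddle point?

The Hessian at the origin is H = [[-8, -6], [-6, -6]].
det H = -8·-6 − (-6)² = 12 > 0 and H[1,1] = -8 < 0, so H is negative definite.
Therefore the origin is a local maximum.

local maximum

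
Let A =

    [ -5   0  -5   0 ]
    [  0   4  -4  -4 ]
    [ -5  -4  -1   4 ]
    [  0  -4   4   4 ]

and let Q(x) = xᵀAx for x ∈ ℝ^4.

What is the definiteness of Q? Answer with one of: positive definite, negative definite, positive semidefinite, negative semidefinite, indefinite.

indefinite

Row-reducing A symmetrically gives the diagonal entries -5, 4, 0, 0.
That gives 1 positive, 1 negative, 2 zero pivots.
Hence Q is indefinite.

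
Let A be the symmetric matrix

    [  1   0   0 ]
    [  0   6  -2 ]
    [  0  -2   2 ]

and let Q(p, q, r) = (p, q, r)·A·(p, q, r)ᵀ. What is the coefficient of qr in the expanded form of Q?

The coefficient of qr is A[2,3] + A[3,2] = 2·(-2) = -4.

-4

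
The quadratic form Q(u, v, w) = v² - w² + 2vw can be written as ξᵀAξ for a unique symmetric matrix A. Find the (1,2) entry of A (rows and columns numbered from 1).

0

The coefficient of u·v in Q is 0. For a symmetric A this equals A[1,2] + A[2,1] = 2·A[1,2].
So A[1,2] = 0/2 = 0.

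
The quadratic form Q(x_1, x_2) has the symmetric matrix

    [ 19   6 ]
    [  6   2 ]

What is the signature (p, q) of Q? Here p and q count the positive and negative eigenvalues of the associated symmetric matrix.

Congruent diagonalization of A (simultaneous row and column reduction) yields pivots 19, 2/19.
So there are 2 positive pivots.

(2, 0)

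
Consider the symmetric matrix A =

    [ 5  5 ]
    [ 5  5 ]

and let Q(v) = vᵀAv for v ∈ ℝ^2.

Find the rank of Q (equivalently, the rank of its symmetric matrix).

Applying the same elementary operations to the rows and columns of A produces a congruent diagonal matrix with entries 5, 0.
That gives 1 positive, 1 zero pivots.
The rank is the number of nonzero pivots: 1.

1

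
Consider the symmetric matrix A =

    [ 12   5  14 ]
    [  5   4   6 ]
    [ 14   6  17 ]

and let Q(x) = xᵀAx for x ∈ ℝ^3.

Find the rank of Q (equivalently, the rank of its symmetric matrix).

3

Symmetric row and column elimination reduces A to a congruent diagonal form with pivots 12, 23/12, 15/23.
So there are 3 positive pivots.
The rank is the number of nonzero pivots: 3.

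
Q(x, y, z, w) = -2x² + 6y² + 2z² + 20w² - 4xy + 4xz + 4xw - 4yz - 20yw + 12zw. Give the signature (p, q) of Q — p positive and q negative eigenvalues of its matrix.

The associated matrix is A = [[-2, -2, 2, 2], [-2, 6, -2, -10], [2, -2, 2, 6], [2, -10, 6, 20]].
Symmetric row and column elimination reduces A to a congruent diagonal form with pivots -2, 8, 2, 2.
Counting signs: 3 positive, 1 negative.

(3, 1)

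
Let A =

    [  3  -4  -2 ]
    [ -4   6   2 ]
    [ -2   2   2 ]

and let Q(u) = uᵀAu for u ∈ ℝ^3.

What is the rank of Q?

Symmetric row and column elimination reduces A to a congruent diagonal form with pivots 3, 2/3, 0.
So there are 2 positive, 1 zero pivots.
The rank is the number of nonzero pivots: 2.

2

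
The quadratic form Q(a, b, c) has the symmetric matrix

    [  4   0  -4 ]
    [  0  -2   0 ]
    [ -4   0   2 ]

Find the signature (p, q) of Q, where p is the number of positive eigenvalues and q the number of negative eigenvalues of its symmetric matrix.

(1, 2)

Row-reducing A symmetrically gives the diagonal entries 4, -2, -2.
So there are 1 positive, 2 negative pivots.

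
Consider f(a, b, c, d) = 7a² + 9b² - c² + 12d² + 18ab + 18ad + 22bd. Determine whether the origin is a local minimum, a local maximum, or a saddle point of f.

saddle point

The Hessian at the origin is H = [[14, 18, 0, 18], [18, 18, 0, 22], [0, 0, -2, 0], [18, 22, 0, 24]].
Row-reducing H symmetrically gives the diagonal entries 14, -36/7, -2, 10/9.
So there are 2 positive, 2 negative pivots.
H is indefinite, so the origin is a saddle point.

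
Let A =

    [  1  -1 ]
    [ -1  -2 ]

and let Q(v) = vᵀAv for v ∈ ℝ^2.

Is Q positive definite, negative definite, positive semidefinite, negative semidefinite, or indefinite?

For the 2×2 matrix [[1, -1], [-1, -2]]: det = 1·-2 − (-1)² = -3, trace = -1.
det < 0 so the eigenvalues have opposite signs; the form is indefinite.

indefinite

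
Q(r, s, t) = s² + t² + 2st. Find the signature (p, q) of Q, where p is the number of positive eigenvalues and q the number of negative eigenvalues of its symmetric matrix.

(1, 0)

The symmetric matrix is A = [[0, 0, 0], [0, 1, 1], [0, 1, 1]].
Congruent diagonalization of A (simultaneous row and column reduction) yields pivots 0, 1, 0.
Counting signs: 1 positive, 2 zero.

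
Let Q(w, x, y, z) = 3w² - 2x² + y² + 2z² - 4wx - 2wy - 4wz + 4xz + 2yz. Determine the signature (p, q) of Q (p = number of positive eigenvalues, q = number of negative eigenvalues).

The associated matrix is A = [[3, -2, -1, -2], [-2, -2, 0, 2], [-1, 0, 1, 1], [-2, 2, 1, 2]].
An LDLᵀ factorisation of A has diagonal entries 3, -10/3, 4/5, 3/4.
So there are 3 positive, 1 negative pivots.

(3, 1)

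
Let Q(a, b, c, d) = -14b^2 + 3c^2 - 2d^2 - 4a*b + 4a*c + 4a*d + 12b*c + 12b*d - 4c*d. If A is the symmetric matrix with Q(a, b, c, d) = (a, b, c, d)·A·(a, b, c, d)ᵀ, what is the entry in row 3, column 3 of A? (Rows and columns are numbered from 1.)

The coefficient of c^2 in Q is 3, and that is exactly A[3,3].

3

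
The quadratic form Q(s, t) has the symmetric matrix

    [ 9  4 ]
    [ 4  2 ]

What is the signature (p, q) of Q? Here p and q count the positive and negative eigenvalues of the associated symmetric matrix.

Symmetric row and column elimination reduces A to a congruent diagonal form with pivots 9, 2/9.
That gives 2 positive pivots.

(2, 0)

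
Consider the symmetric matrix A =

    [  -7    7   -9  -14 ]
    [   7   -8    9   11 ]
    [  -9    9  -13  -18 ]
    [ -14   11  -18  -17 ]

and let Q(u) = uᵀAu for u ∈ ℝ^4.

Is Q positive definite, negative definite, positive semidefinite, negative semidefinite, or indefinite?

indefinite

Congruent diagonalization of A (simultaneous row and column reduction) yields pivots -7, -1, -10/7, 20.
That gives 1 positive, 3 negative pivots.
Hence Q is indefinite.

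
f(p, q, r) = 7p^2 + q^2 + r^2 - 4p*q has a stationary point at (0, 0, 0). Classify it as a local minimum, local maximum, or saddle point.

local minimum

The Hessian at the origin is H = [[14, -4, 0], [-4, 2, 0], [0, 0, 2]].
Applying the same elementary operations to the rows and columns of H produces a congruent diagonal matrix with entries 14, 6/7, 2.
That gives 3 positive pivots.
H is positive definite, so the origin is a strict local minimum.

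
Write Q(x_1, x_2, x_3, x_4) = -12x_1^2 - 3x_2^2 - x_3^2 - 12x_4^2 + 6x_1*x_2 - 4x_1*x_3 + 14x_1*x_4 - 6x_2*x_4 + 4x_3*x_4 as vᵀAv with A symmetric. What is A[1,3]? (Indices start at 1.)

The coefficient of x_1·x_3 in Q is -4. For a symmetric A this equals A[1,3] + A[3,1] = 2·A[1,3].
So A[1,3] = -4/2 = -2.

-2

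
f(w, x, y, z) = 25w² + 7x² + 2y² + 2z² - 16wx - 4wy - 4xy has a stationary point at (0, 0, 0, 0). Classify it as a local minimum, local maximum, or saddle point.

The Hessian at the origin is H = [[50, -16, -4, 0], [-16, 14, -4, 0], [-4, -4, 4, 0], [0, 0, 0, 4]].
Applying the same elementary operations to the rows and columns of H produces a congruent diagonal matrix with entries 50, 222/25, 20/37, 4.
So there are 4 positive pivots.
H is positive definite, so the origin is a strict local minimum.

local minimum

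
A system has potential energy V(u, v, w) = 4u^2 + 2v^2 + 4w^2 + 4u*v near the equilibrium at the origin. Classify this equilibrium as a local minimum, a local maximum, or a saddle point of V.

The Hessian at the origin is H = [[8, 4, 0], [4, 4, 0], [0, 0, 8]].
Row-reducing H symmetrically gives the diagonal entries 8, 2, 8.
So there are 3 positive pivots.
H is positive definite, so the origin is a strict local minimum.

local minimum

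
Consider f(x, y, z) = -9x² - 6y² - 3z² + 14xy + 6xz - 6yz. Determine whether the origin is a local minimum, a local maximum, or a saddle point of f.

local maximum

The Hessian at the origin is H = [[-18, 14, 6], [14, -12, -6], [6, -6, -6]].
Symmetric row and column elimination reduces H to a congruent diagonal form with pivots -18, -10/9, -12/5.
So there are 3 negative pivots.
H is negative definite, so the origin is a strict local maximum.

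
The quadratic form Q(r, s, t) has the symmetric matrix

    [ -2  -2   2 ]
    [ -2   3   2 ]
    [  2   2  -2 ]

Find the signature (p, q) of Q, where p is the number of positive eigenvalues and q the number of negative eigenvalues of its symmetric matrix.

Row-reducing A symmetrically gives the diagonal entries -2, 5, 0.
That gives 1 positive, 1 negative, 1 zero pivots.

(1, 1)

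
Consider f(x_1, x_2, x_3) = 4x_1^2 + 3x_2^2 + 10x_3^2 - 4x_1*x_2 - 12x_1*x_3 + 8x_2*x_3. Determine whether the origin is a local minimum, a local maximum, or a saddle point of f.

The Hessian at the origin is H = [[8, -4, -12], [-4, 6, 8], [-12, 8, 20]].
Row-reducing H symmetrically gives the diagonal entries 8, 4, 1.
So there are 3 positive pivots.
H is positive definite, so the origin is a strict local minimum.

local minimum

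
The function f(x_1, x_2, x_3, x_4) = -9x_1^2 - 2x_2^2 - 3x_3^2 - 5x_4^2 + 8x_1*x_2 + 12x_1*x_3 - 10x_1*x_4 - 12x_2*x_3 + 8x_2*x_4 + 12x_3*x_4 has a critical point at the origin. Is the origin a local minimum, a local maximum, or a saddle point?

saddle point

The Hessian at the origin is H = [[-18, 8, 12, -10], [8, -4, -12, 8], [12, -12, -6, 12], [-10, 8, 12, -10]].
Row-reducing H symmetrically gives the diagonal entries -18, -4/9, 102, 24/17.
Counting signs: 2 positive, 2 negative.
H is indefinite, so the origin is a saddle point.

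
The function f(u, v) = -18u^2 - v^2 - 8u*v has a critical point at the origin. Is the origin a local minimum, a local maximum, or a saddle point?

The Hessian at the origin is H = [[-36, -8], [-8, -2]].
det H = -36·-2 − (-8)² = 8 > 0 and H[1,1] = -36 < 0, so H is negative definite.
Therefore the origin is a local maximum.

local maximum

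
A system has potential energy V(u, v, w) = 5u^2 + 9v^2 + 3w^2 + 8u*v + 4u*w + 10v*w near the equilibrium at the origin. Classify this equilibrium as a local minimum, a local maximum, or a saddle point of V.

The Hessian at the origin is H = [[10, 8, 4], [8, 18, 10], [4, 10, 6]].
Applying the same elementary operations to the rows and columns of H produces a congruent diagonal matrix with entries 10, 58/5, 12/29.
That gives 3 positive pivots.
H is positive definite, so the origin is a strict local minimum.

local minimum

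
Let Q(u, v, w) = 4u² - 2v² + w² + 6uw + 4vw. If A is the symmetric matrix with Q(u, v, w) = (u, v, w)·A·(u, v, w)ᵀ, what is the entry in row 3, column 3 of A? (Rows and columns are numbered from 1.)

1

The coefficient of w² in Q is 1, and that is exactly A[3,3].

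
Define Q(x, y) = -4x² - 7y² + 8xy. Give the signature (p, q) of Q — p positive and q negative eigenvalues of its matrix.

Write A = [[-4, 4], [4, -7]].
Congruent diagonalization of A (simultaneous row and column reduction) yields pivots -4, -3.
So there are 2 negative pivots.

(0, 2)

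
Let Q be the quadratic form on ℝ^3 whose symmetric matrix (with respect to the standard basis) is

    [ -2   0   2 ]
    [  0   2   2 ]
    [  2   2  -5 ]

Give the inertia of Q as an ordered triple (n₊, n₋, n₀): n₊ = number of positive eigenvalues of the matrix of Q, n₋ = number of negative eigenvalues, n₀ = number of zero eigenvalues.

Symmetric row and column elimination reduces A to a congruent diagonal form with pivots -2, 2, -5.
Counting signs: 1 positive, 2 negative.

(1, 2, 0)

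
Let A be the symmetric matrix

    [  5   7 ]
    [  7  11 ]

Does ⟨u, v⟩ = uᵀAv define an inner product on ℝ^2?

Leading principal minors: Δ_1 = 5, Δ_2 = 6.
All leading principal minors are positive, so by Sylvester's criterion Q is positive definite.
⟨·,·⟩ is an inner product exactly when A is positive definite.

yes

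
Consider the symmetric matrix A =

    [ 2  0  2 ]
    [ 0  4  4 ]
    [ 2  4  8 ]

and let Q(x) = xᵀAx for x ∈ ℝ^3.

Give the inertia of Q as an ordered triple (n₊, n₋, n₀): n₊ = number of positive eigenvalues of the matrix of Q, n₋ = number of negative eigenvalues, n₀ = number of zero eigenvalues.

(3, 0, 0)

Row-reducing A symmetrically gives the diagonal entries 2, 4, 2.
So there are 3 positive pivots.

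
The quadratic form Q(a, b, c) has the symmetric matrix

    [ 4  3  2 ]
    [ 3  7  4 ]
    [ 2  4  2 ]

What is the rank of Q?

Row-reducing A symmetrically gives the diagonal entries 4, 19/4, -6/19.
So there are 2 positive, 1 negative pivots.
The rank is the number of nonzero pivots: 3.

3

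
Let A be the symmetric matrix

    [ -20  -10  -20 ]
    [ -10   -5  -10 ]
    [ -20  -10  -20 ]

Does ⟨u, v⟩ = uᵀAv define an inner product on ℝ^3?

Symmetric row and column elimination reduces A to a congruent diagonal form with pivots -20, 0, 0.
So there are 1 negative, 2 zero pivots.
Hence Q is negative semidefinite.
⟨·,·⟩ is an inner product exactly when A is positive definite.

no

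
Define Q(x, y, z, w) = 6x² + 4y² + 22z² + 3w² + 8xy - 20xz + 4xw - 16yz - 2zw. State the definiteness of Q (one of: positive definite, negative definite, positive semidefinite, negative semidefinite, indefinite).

The symmetric matrix of Q is A = [[6, 4, -10, 2], [4, 4, -8, 0], [-10, -8, 22, -1], [2, 0, -1, 3]].
Leading principal minors: Δ_1 = 6, Δ_2 = 8, Δ_3 = 32, Δ_4 = 24.
All leading principal minors are positive, so by Sylvester's criterion Q is positive definite.

positive definite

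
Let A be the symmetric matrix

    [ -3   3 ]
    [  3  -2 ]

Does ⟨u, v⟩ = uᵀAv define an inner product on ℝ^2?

no

For the 2×2 matrix [[-3, 3], [3, -2]]: det = -3·-2 − (3)² = -3, trace = -5.
det < 0 so the eigenvalues have opposite signs; the form is indefinite.
⟨·,·⟩ is an inner product exactly when A is positive definite.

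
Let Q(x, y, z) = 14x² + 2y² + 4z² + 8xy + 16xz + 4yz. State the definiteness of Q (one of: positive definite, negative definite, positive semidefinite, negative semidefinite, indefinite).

Write A = [[14, 4, 8], [4, 2, 2], [8, 2, 4]].
Congruent diagonalization of A (simultaneous row and column reduction) yields pivots 14, 6/7, -2/3.
That gives 2 positive, 1 negative pivots.
Hence Q is indefinite.

indefinite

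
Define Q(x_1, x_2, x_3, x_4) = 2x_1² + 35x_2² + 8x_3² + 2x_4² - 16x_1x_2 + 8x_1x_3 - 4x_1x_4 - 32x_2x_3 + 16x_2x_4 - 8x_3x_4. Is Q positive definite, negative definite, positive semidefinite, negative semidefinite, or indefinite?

positive semidefinite

Write A = [[2, -8, 4, -2], [-8, 35, -16, 8], [4, -16, 8, -4], [-2, 8, -4, 2]].
Symmetric row and column elimination reduces A to a congruent diagonal form with pivots 2, 3, 0, 0.
So there are 2 positive, 2 zero pivots.
Hence Q is positive semidefinite.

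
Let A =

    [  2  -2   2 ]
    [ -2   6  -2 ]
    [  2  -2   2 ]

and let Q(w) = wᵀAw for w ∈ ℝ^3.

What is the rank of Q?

Symmetric row and column elimination reduces A to a congruent diagonal form with pivots 2, 4, 0.
Counting signs: 2 positive, 1 zero.
The rank is the number of nonzero pivots: 2.

2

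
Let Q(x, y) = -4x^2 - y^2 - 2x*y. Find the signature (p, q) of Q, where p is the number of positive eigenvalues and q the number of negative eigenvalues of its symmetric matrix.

(0, 2)

Write A = [[-4, -1], [-1, -1]].
An LDLᵀ factorisation of A has diagonal entries -4, -3/4.
So there are 2 negative pivots.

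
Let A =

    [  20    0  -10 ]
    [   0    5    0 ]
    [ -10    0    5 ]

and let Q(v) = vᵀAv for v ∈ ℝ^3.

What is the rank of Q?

Row-reducing A symmetrically gives the diagonal entries 20, 5, 0.
Counting signs: 2 positive, 1 zero.
The rank is the number of nonzero pivots: 2.

2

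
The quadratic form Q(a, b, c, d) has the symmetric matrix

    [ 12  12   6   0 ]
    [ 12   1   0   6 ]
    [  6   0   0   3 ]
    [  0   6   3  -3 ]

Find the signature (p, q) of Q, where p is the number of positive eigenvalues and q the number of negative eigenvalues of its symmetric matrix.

(2, 1)

Applying the same elementary operations to the rows and columns of A produces a congruent diagonal matrix with entries 12, -11, 3/11, 0.
Counting signs: 2 positive, 1 negative, 1 zero.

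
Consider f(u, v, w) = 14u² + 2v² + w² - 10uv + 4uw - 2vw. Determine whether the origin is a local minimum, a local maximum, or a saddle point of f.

local minimum

The Hessian at the origin is H = [[28, -10, 4], [-10, 4, -2], [4, -2, 2]].
Applying the same elementary operations to the rows and columns of H produces a congruent diagonal matrix with entries 28, 3/7, 2/3.
That gives 3 positive pivots.
H is positive definite, so the origin is a strict local minimum.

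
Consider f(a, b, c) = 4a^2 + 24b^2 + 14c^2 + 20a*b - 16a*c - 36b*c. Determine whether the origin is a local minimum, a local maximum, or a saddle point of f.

The Hessian at the origin is H = [[8, 20, -16], [20, 48, -36], [-16, -36, 28]].
Applying the same elementary operations to the rows and columns of H produces a congruent diagonal matrix with entries 8, -2, 4.
So there are 2 positive, 1 negative pivots.
H is indefinite, so the origin is a saddle point.

saddle point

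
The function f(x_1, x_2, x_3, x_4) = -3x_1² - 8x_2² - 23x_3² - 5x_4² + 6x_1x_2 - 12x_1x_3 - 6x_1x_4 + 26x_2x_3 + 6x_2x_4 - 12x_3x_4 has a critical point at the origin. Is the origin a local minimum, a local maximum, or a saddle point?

local maximum

The Hessian at the origin is H = [[-6, 6, -12, -6], [6, -16, 26, 6], [-12, 26, -46, -12], [-6, 6, -12, -10]].
Congruent diagonalization of H (simultaneous row and column reduction) yields pivots -6, -10, -12/5, -4.
So there are 4 negative pivots.
H is negative definite, so the origin is a strict local maximum.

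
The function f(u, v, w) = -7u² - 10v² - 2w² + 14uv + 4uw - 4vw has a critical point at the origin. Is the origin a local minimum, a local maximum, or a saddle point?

local maximum

The Hessian at the origin is H = [[-14, 14, 4], [14, -20, -4], [4, -4, -4]].
An LDLᵀ factorisation of H has diagonal entries -14, -6, -20/7.
Counting signs: 3 negative.
H is negative definite, so the origin is a strict local maximum.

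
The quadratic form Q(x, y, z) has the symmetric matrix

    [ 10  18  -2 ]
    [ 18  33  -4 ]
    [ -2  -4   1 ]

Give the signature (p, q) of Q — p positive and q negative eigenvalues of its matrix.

(3, 0)

Congruent diagonalization of A (simultaneous row and column reduction) yields pivots 10, 3/5, 1/3.
That gives 3 positive pivots.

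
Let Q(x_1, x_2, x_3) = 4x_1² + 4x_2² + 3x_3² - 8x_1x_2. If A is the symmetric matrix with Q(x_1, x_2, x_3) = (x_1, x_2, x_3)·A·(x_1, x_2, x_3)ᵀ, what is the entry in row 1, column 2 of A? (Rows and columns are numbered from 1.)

-4

The coefficient of x_1·x_2 in Q is -8. For a symmetric A this equals A[1,2] + A[2,1] = 2·A[1,2].
So A[1,2] = -8/2 = -4.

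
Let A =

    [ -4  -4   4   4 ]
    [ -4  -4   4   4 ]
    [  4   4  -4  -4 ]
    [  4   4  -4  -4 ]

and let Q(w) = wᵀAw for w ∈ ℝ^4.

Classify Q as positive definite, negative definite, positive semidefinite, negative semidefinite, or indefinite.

Applying the same elementary operations to the rows and columns of A produces a congruent diagonal matrix with entries -4, 0, 0, 0.
So there are 1 negative, 3 zero pivots.
Hence Q is negative semidefinite.

negative semidefinite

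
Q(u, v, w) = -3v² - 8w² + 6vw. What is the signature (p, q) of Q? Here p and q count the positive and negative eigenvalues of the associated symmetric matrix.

(0, 2)

Write A = [[0, 0, 0], [0, -3, 3], [0, 3, -8]].
Symmetric row and column elimination reduces A to a congruent diagonal form with pivots 0, -3, -5.
That gives 2 negative, 1 zero pivots.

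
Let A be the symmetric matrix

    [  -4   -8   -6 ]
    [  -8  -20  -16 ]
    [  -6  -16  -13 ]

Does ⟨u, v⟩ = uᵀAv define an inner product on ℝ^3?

no

Symmetric row and column elimination reduces A to a congruent diagonal form with pivots -4, -4, 0.
Counting signs: 2 negative, 1 zero.
Hence Q is negative semidefinite.
⟨·,·⟩ is an inner product exactly when A is positive definite.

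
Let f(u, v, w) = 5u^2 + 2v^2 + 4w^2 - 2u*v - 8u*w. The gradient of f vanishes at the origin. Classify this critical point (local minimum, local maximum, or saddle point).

The Hessian at the origin is H = [[10, -2, -8], [-2, 4, 0], [-8, 0, 8]].
An LDLᵀ factorisation of H has diagonal entries 10, 18/5, 8/9.
So there are 3 positive pivots.
H is positive definite, so the origin is a strict local minimum.

local minimum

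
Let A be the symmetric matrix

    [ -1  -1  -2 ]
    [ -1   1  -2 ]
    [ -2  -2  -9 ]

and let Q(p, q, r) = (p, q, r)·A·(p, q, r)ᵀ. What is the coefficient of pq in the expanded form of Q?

-2

The coefficient of pq is A[1,2] + A[2,1] = 2·(-1) = -2.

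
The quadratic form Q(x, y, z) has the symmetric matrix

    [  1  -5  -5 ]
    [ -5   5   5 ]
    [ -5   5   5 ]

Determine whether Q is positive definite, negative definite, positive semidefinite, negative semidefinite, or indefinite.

indefinite

Symmetric row and column elimination reduces A to a congruent diagonal form with pivots 1, -20, 0.
That gives 1 positive, 1 negative, 1 zero pivots.
Hence Q is indefinite.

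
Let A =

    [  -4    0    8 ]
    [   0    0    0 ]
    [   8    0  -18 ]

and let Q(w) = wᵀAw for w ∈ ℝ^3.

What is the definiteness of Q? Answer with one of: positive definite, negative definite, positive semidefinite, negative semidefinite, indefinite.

Symmetric row and column elimination reduces A to a congruent diagonal form with pivots -4, 0, -2.
Counting signs: 2 negative, 1 zero.
Hence Q is negative semidefinite.

negative semidefinite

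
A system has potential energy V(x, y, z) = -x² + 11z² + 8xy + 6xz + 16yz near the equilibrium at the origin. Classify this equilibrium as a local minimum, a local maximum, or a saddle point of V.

The Hessian at the origin is H = [[-2, 8, 6], [8, 0, 16], [6, 16, 22]].
Symmetric row and column elimination reduces H to a congruent diagonal form with pivots -2, 32, -10.
That gives 1 positive, 2 negative pivots.
H is indefinite, so the origin is a saddle point.

saddle point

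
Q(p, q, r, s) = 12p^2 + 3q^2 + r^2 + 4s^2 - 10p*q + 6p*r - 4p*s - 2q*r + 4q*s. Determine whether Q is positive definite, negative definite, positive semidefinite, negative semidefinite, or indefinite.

positive definite

Write A = [[12, -5, 3, -2], [-5, 3, -1, 2], [3, -1, 1, 0], [-2, 2, 0, 4]].
An LDLᵀ factorisation of A has diagonal entries 12, 11/12, 2/11, 2.
That gives 4 positive pivots.
Hence Q is positive definite.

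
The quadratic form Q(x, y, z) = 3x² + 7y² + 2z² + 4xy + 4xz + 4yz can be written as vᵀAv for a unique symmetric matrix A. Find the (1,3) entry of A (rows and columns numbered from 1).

2

The coefficient of x·z in Q is 4. For a symmetric A this equals A[1,3] + A[3,1] = 2·A[1,3].
So A[1,3] = 4/2 = 2.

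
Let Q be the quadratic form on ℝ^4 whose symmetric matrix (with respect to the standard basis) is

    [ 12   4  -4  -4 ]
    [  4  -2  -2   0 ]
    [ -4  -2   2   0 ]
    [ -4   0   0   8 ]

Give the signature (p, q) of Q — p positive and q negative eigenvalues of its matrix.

Symmetric row and column elimination reduces A to a congruent diagonal form with pivots 12, -10/3, 4/5, 4.
So there are 3 positive, 1 negative pivots.

(3, 1)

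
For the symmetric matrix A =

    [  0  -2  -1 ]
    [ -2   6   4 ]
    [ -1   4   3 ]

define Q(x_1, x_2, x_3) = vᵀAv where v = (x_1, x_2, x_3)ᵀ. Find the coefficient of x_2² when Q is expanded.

6

The coefficient of x_2² is the diagonal entry A[2,2] = 6.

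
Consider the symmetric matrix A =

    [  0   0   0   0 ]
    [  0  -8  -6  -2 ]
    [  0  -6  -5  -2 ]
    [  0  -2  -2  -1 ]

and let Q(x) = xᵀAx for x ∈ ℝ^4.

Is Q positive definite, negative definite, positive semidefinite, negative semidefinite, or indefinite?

negative semidefinite

Applying the same elementary operations to the rows and columns of A produces a congruent diagonal matrix with entries 0, -8, -1/2, 0.
That gives 2 negative, 2 zero pivots.
Hence Q is negative semidefinite.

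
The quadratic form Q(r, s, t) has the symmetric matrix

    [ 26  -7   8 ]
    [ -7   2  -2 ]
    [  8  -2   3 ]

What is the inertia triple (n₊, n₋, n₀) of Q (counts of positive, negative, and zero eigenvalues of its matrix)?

(3, 0, 0)

Row-reducing A symmetrically gives the diagonal entries 26, 3/26, 1/3.
That gives 3 positive pivots.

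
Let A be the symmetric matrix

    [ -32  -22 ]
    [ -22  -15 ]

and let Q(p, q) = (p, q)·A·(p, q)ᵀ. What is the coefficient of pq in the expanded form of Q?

-44

The coefficient of pq is A[1,2] + A[2,1] = 2·(-22) = -44.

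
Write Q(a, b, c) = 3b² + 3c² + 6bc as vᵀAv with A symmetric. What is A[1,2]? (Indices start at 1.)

0

The coefficient of a·b in Q is 0. For a symmetric A this equals A[1,2] + A[2,1] = 2·A[1,2].
So A[1,2] = 0/2 = 0.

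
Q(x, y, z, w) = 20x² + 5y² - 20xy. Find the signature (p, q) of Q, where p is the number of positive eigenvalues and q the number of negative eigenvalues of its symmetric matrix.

The symmetric matrix is A = [[20, -10, 0, 0], [-10, 5, 0, 0], [0, 0, 0, 0], [0, 0, 0, 0]].
Applying the same elementary operations to the rows and columns of A produces a congruent diagonal matrix with entries 20, 0, 0, 0.
So there are 1 positive, 3 zero pivots.

(1, 0)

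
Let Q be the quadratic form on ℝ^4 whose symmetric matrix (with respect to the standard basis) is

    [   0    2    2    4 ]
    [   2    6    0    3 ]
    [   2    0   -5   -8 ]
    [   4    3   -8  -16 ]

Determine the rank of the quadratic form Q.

4

Row reduction of A gives 4 nonzero rows, so rank A = 4.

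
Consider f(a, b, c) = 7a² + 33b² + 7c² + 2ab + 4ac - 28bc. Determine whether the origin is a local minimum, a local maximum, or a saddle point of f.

The Hessian at the origin is H = [[14, 2, 4], [2, 66, -28], [4, -28, 14]].
Symmetric row and column elimination reduces H to a congruent diagonal form with pivots 14, 460/7, 10/23.
That gives 3 positive pivots.
H is positive definite, so the origin is a strict local minimum.

local minimum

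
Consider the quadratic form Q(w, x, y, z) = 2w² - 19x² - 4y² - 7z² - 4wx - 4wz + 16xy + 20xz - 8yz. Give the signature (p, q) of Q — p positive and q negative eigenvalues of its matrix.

(1, 3)

The associated matrix is A = [[2, -2, 0, -2], [-2, -19, 8, 10], [0, 8, -4, -4], [-2, 10, -4, -7]].
Congruent diagonalization of A (simultaneous row and column reduction) yields pivots 2, -21, -20/21, -5.
That gives 1 positive, 3 negative pivots.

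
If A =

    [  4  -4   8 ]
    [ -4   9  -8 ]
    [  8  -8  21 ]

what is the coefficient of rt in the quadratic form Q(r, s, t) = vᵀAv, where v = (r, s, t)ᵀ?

16

The coefficient of rt is A[1,3] + A[3,1] = 2·8 = 16.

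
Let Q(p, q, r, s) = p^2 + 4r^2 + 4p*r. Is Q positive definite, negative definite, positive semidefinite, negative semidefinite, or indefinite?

Write A = [[1, 0, 2, 0], [0, 0, 0, 0], [2, 0, 4, 0], [0, 0, 0, 0]].
Row-reducing A symmetrically gives the diagonal entries 1, 0, 0, 0.
Counting signs: 1 positive, 3 zero.
Hence Q is positive semidefinite.

positive semidefinite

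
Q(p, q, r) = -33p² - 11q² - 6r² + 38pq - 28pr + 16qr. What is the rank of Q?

2

The associated matrix is A = [[-33, 19, -14], [19, -11, 8], [-14, 8, -6]].
Symmetric row and column elimination reduces A to a congruent diagonal form with pivots -33, -2/33, 0.
So there are 2 negative, 1 zero pivots.
The rank is the number of nonzero pivots: 2.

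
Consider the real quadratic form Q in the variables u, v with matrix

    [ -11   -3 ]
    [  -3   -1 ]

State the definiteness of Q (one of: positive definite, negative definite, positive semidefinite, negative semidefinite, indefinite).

For the 2×2 matrix [[-11, -3], [-3, -1]]: det = -11·-1 − (-3)² = 2, trace = -12.
det > 0 so both eigenvalues share the sign of the trace; trace = -12 < 0 ⇒ both negative.

negative definite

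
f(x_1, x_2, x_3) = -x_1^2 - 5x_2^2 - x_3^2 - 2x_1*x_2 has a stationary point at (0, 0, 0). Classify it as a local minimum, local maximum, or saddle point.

The Hessian at the origin is H = [[-2, -2, 0], [-2, -10, 0], [0, 0, -2]].
Row-reducing H symmetrically gives the diagonal entries -2, -8, -2.
So there are 3 negative pivots.
H is negative definite, so the origin is a strict local maximum.

local maximum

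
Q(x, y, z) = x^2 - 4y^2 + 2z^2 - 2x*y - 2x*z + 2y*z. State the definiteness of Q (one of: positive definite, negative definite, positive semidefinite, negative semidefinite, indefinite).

indefinite

The associated matrix is A = [[1, -1, -1], [-1, -4, 1], [-1, 1, 2]].
Applying the same elementary operations to the rows and columns of A produces a congruent diagonal matrix with entries 1, -5, 1.
So there are 2 positive, 1 negative pivots.
Hence Q is indefinite.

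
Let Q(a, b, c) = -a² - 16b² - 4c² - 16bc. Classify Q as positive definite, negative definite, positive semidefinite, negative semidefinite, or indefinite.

negative semidefinite

The associated matrix is A = [[-1, 0, 0], [0, -16, -8], [0, -8, -4]].
Row-reducing A symmetrically gives the diagonal entries -1, -16, 0.
Counting signs: 2 negative, 1 zero.
Hence Q is negative semidefinite.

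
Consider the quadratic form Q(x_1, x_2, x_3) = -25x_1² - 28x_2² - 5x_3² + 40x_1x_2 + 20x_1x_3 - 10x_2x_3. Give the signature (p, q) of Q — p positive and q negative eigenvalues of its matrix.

(0, 3)

Write A = [[-25, 20, 10], [20, -28, -5], [10, -5, -5]].
An LDLᵀ factorisation of A has diagonal entries -25, -12, -1/4.
That gives 3 negative pivots.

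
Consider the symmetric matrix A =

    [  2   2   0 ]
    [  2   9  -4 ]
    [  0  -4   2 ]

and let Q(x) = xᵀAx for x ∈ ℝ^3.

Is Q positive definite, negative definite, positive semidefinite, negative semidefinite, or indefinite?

indefinite

Congruent diagonalization of A (simultaneous row and column reduction) yields pivots 2, 7, -2/7.
That gives 2 positive, 1 negative pivots.
Hence Q is indefinite.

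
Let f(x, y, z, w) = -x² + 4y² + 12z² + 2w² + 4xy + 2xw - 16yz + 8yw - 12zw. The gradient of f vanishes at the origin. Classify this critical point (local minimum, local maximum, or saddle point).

The Hessian at the origin is H = [[-2, 4, 0, 2], [4, 8, -16, 8], [0, -16, 24, -12], [2, 8, -12, 4]].
Row-reducing H symmetrically gives the diagonal entries -2, 16, 8, -3.
That gives 2 positive, 2 negative pivots.
H is indefinite, so the origin is a saddle point.

saddle point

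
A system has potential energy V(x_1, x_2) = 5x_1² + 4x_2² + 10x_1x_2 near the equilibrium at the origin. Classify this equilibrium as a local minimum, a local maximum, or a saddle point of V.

saddle point

The Hessian at the origin is H = [[10, 10], [10, 8]].
det H = 10·8 − (10)² = -20 < 0, so H is indefinite.
Therefore the origin is a saddle point.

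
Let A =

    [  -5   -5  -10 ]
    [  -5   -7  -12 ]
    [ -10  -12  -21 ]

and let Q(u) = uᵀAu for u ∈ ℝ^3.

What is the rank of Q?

3

Congruent diagonalization of A (simultaneous row and column reduction) yields pivots -5, -2, 1.
That gives 1 positive, 2 negative pivots.
The rank is the number of nonzero pivots: 3.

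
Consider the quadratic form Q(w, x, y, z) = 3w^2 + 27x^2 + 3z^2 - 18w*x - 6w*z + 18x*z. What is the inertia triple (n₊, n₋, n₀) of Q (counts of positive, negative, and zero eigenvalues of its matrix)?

(1, 0, 3)

The associated matrix is A = [[3, -9, 0, -3], [-9, 27, 0, 9], [0, 0, 0, 0], [-3, 9, 0, 3]].
Congruent diagonalization of A (simultaneous row and column reduction) yields pivots 3, 0, 0, 0.
So there are 1 positive, 3 zero pivots.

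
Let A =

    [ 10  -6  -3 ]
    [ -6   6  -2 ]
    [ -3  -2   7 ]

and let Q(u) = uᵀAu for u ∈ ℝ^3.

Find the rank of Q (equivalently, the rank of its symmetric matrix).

3

Symmetric row and column elimination reduces A to a congruent diagonal form with pivots 10, 12/5, 1/12.
That gives 3 positive pivots.
The rank is the number of nonzero pivots: 3.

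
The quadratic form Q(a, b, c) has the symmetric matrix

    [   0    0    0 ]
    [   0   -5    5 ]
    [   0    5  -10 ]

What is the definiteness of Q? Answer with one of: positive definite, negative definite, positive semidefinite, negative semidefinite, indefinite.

Row-reducing A symmetrically gives the diagonal entries 0, -5, -5.
So there are 2 negative, 1 zero pivots.
Hence Q is negative semidefinite.

negative semidefinite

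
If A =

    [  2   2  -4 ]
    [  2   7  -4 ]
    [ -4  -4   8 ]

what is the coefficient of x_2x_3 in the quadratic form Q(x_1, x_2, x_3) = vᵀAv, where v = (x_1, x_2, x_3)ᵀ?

The coefficient of x_2x_3 is A[2,3] + A[3,2] = 2·(-4) = -8.

-8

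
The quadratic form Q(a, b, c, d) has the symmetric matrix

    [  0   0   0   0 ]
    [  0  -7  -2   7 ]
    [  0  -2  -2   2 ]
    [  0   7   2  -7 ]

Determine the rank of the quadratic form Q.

2

Symmetric row and column elimination reduces A to a congruent diagonal form with pivots 0, -7, -10/7, 0.
That gives 2 negative, 2 zero pivots.
The rank is the number of nonzero pivots: 2.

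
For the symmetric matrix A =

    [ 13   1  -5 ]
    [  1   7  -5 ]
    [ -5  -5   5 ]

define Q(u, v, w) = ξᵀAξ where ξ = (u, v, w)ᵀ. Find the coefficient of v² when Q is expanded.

The coefficient of v² is the diagonal entry A[2,2] = 7.

7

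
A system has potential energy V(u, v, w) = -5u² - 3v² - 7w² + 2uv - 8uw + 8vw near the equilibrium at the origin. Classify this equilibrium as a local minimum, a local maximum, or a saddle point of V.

The Hessian at the origin is H = [[-10, 2, -8], [2, -6, 8], [-8, 8, -14]].
Symmetric row and column elimination reduces H to a congruent diagonal form with pivots -10, -28/5, -2/7.
Counting signs: 3 negative.
H is negative definite, so the origin is a strict local maximum.

local maximum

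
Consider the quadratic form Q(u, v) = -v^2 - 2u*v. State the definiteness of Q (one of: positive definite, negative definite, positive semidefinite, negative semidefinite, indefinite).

The symmetric matrix of Q is [[0, -1], [-1, -1]].
For the 2×2 matrix [[0, -1], [-1, -1]]: det = 0·-1 − (-1)² = -1, trace = -1.
det < 0 so the eigenvalues have opposite signs; the form is indefinite.

indefinite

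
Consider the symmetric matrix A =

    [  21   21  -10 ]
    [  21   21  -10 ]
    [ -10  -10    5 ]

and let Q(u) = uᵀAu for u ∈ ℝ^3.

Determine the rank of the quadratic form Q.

Symmetric row and column elimination reduces A to a congruent diagonal form with pivots 21, 0, 5/21.
That gives 2 positive, 1 zero pivots.
The rank is the number of nonzero pivots: 2.

2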